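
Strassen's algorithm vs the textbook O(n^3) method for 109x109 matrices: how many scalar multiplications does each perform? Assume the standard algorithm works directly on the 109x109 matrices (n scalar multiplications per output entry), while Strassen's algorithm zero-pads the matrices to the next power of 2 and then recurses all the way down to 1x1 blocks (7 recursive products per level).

Matrix multiplication for 109x109 matrices:

Strassen's algorithm requires power-of-2 dimensions. Pad 109x109 to 128x128 (next power of 2).

Standard algorithm: 109^3 = 1295029 multiplications
Strassen's algorithm: 7^(log2(128)) = 7^7 = 823543 multiplications
Savings: 1295029 - 823543 = 471486 multiplications

Standard: 1295029 multiplications (109^3). Strassen: 823543 multiplications (7^7, after padding to 128x128). Strassen reduces 8 recursive multiplications to 7 at each level.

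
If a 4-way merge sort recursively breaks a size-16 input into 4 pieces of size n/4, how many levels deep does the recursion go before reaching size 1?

For divide and conquer with division factor 4:

Problem sizes at each level:
Level 0: 16
Level 1: 4
Level 2: 1

The root is level 0 and the size-1 base case is level 2 (the tree spans levels 0 through 2, i.e. 3 levels counting the root), so the depth is the number of divisions: log_4(16) = 2

The recursion tree depth is log_4(16) = 2. At each level, the problem size is divided by 4, so it takes 2 divisions to reduce to a base case of size 1. The algorithm makes 4 recursive calls at each level.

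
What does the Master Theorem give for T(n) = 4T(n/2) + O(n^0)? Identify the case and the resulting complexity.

Master Theorem for T(n) = 4T(n/2) + O(n^0):

a = 4, b = 2, c = 0
log_b(a) = log_2(4) = 2.0000

Case 1: c = 0 < log_2(4) = 2.0000
T(n) = O(n^(log_2 4)) = O(n^2)

For T(n) = 4T(n/2) + O(n^0): log_2(4) = 2.0000. This is Case 1 of the Master Theorem (c < log_b(a), work dominated by leaves), giving O(n^2).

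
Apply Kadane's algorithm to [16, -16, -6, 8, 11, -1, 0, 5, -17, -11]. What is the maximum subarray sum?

Using Kadane's algorithm on [16, -16, -6, 8, 11, -1, 0, 5, -17, -11]:

Scanning through the array:
Position 1 (value -16): max_ending_here = 0, max_so_far = 16
Position 2 (value -6): max_ending_here = -6, max_so_far = 16
Position 3 (value 8): max_ending_here = 8, max_so_far = 16
Position 4 (value 11): max_ending_here = 19, max_so_far = 19
Position 5 (value -1): max_ending_here = 18, max_so_far = 19
Position 6 (value 0): max_ending_here = 18, max_so_far = 19
Position 7 (value 5): max_ending_here = 23, max_so_far = 23
Position 8 (value -17): max_ending_here = 6, max_so_far = 23
Position 9 (value -11): max_ending_here = -5, max_so_far = 23

Maximum subarray: [8, 11, -1, 0, 5]
Maximum sum: 23

The maximum subarray is [8, 11, -1, 0, 5] with sum 23. This subarray runs from index 3 to index 7.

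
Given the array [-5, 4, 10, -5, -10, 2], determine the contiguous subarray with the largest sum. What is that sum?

Using Kadane's algorithm on [-5, 4, 10, -5, -10, 2]:

Scanning through the array:
Position 1 (value 4): max_ending_here = 4, max_so_far = 4
Position 2 (value 10): max_ending_here = 14, max_so_far = 14
Position 3 (value -5): max_ending_here = 9, max_so_far = 14
Position 4 (value -10): max_ending_here = -1, max_so_far = 14
Position 5 (value 2): max_ending_here = 2, max_so_far = 14

Maximum subarray: [4, 10]
Maximum sum: 14

The maximum subarray is [4, 10] with sum 14. This subarray runs from index 1 to index 2.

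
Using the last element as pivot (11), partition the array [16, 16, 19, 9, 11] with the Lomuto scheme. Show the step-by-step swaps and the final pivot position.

Lomuto partition with pivot = 11:

Initial array: [16, 16, 19, 9, 11]

arr[0]=16 > 11: no swap
arr[1]=16 > 11: no swap
arr[2]=19 > 11: no swap
arr[3]=9 <= 11: swap with position 0, array becomes [9, 16, 19, 16, 11]

Place pivot at position 1: [9, 11, 19, 16, 16]
Pivot position: 1

After partitioning with pivot 11, the array becomes [9, 11, 19, 16, 16]. The pivot is placed at index 1. All elements to the left of the pivot are <= 11, and all elements to the right are > 11.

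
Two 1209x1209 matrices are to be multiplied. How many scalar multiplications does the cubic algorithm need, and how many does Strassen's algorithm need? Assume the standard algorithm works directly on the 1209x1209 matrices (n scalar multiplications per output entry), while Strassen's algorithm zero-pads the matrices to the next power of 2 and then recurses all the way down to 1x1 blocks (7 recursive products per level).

Matrix multiplication for 1209x1209 matrices:

Strassen's algorithm requires power-of-2 dimensions. Pad 1209x1209 to 2048x2048 (next power of 2).

Standard algorithm: 1209^3 = 1767172329 multiplications
Strassen's algorithm: 7^(log2(2048)) = 7^11 = 1977326743 multiplications
Difference: 1767172329 - 1977326743 = -210154414 (Strassen uses MORE here due to padding overhead — for small or just-over-power-of-2 n, padding can outweigh the per-level savings)

Standard: 1767172329 multiplications (1209^3). Strassen: 1977326743 multiplications (7^11, after padding to 2048x2048). Strassen reduces 8 recursive multiplications to 7 at each level.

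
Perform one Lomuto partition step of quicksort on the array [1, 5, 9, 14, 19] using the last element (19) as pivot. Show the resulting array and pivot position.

Lomuto partition with pivot = 19:

Initial array: [1, 5, 9, 14, 19]

arr[0]=1 <= 19: swap with position 0, array becomes [1, 5, 9, 14, 19]
arr[1]=5 <= 19: swap with position 1, array becomes [1, 5, 9, 14, 19]
arr[2]=9 <= 19: swap with position 2, array becomes [1, 5, 9, 14, 19]
arr[3]=14 <= 19: swap with position 3, array becomes [1, 5, 9, 14, 19]

Place pivot at position 4: [1, 5, 9, 14, 19]
Pivot position: 4

After partitioning with pivot 19, the array becomes [1, 5, 9, 14, 19]. The pivot is placed at index 4. All elements to the left of the pivot are <= 19, and all elements to the right are > 19.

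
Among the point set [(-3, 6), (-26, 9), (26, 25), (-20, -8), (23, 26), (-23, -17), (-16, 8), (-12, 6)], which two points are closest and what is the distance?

Computing all pairwise distances among 8 points:

d((-3, 6), (-26, 9)) = 23.1948
d((-3, 6), (26, 25)) = 34.6699
d((-3, 6), (-20, -8)) = 22.0227
d((-3, 6), (23, 26)) = 32.8024
d((-3, 6), (-23, -17)) = 30.4795
d((-3, 6), (-16, 8)) = 13.1529
d((-3, 6), (-12, 6)) = 9.0
d((-26, 9), (26, 25)) = 54.4059
d((-26, 9), (-20, -8)) = 18.0278
d((-26, 9), (23, 26)) = 51.8652
d((-26, 9), (-23, -17)) = 26.1725
d((-26, 9), (-16, 8)) = 10.0499
d((-26, 9), (-12, 6)) = 14.3178
d((26, 25), (-20, -8)) = 56.6127
d((26, 25), (23, 26)) = 3.1623 <-- minimum
d((26, 25), (-23, -17)) = 64.5368
d((26, 25), (-16, 8)) = 45.31
d((26, 25), (-12, 6)) = 42.4853
d((-20, -8), (23, 26)) = 54.8179
d((-20, -8), (-23, -17)) = 9.4868
d((-20, -8), (-16, 8)) = 16.4924
d((-20, -8), (-12, 6)) = 16.1245
d((23, 26), (-23, -17)) = 62.9682
d((23, 26), (-16, 8)) = 42.9535
d((23, 26), (-12, 6)) = 40.3113
d((-23, -17), (-16, 8)) = 25.9615
d((-23, -17), (-12, 6)) = 25.4951
d((-16, 8), (-12, 6)) = 4.4721

Closest pair: (26, 25) and (23, 26) with distance 3.1623

The closest pair is (26, 25) and (23, 26) with Euclidean distance 3.1623. For 8 points, brute-force pairwise comparison is shown above. For large n, the divide-and-conquer algorithm (sort by x, recurse on halves, check the dividing strip) achieves O(n log n).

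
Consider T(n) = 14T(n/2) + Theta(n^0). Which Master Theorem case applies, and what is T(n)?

Master Theorem for T(n) = 14T(n/2) + O(n^0):

a = 14, b = 2, c = 0
log_b(a) = log_2(14) = 3.8074

Case 1: c = 0 < log_2(14) = 3.8074
T(n) = O(n^(log_2 14))

For T(n) = 14T(n/2) + O(n^0): log_2(14) = 3.8074. This is Case 1 of the Master Theorem (c < log_b(a), work dominated by leaves), giving O(n^(log_2 14)).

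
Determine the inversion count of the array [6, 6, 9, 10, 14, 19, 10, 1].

Finding inversions in [6, 6, 9, 10, 14, 19, 10, 1]:

(0, 7): arr[0]=6 > arr[7]=1
(1, 7): arr[1]=6 > arr[7]=1
(2, 7): arr[2]=9 > arr[7]=1
(3, 7): arr[3]=10 > arr[7]=1
(4, 6): arr[4]=14 > arr[6]=10
(4, 7): arr[4]=14 > arr[7]=1
(5, 6): arr[5]=19 > arr[6]=10
(5, 7): arr[5]=19 > arr[7]=1
(6, 7): arr[6]=10 > arr[7]=1

Total inversions: 9

The array has 9 inversion(s): (0,7), (1,7), (2,7), (3,7), (4,6), (4,7), (5,6), (5,7), (6,7). Each pair (i,j) satisfies i < j and arr[i] > arr[j].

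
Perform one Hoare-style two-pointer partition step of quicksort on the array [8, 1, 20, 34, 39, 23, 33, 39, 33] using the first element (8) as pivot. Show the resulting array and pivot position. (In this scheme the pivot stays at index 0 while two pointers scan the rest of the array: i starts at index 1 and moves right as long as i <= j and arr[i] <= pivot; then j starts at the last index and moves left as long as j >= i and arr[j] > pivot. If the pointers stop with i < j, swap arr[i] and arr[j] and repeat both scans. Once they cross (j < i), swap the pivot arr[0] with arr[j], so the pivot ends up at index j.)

Hoare-style two-pointer partition with pivot = 8:

Initial array: [8, 1, 20, 34, 39, 23, 33, 39, 33]

Pointers start at i = 1, j = 8.
i ends at 2, j ends at 1: the pointers have crossed (j < i), so scanning stops.

Swap pivot arr[0] with arr[1] to place pivot at position 1: [1, 8, 20, 34, 39, 23, 33, 39, 33]
Pivot position: 1

After partitioning with pivot 8, the array becomes [1, 8, 20, 34, 39, 23, 33, 39, 33]. The pivot is placed at index 1. All elements to the left of the pivot are <= 8, and all elements to the right are > 8.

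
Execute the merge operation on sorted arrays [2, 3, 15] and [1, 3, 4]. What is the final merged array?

Merging process:

Compare 2 vs 1: take 1 from right. Merged: [1]
Compare 2 vs 3: take 2 from left. Merged: [1, 2]
Compare 3 vs 3: take 3 from left. Merged: [1, 2, 3]
Compare 15 vs 3: take 3 from right. Merged: [1, 2, 3, 3]
Compare 15 vs 4: take 4 from right. Merged: [1, 2, 3, 3, 4]
Append remaining from left: [15]. Merged: [1, 2, 3, 3, 4, 15]

Final merged array: [1, 2, 3, 3, 4, 15]
Total comparisons: 5

The merged array is [1, 2, 3, 3, 4, 15], requiring 5 comparisons. The merge step runs in O(n) time where n is the total number of elements.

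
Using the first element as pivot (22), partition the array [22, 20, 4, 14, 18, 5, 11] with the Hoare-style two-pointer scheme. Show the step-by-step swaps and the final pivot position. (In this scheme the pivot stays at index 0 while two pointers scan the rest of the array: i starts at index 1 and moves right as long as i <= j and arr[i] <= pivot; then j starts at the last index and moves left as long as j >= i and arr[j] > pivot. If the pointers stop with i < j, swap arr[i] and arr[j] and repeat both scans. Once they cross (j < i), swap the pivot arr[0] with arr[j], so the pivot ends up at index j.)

Hoare-style two-pointer partition with pivot = 22:

Initial array: [22, 20, 4, 14, 18, 5, 11]

Pointers start at i = 1, j = 6.
i ends at 7, j ends at 6: the pointers have crossed (j < i), so scanning stops.

Swap pivot arr[0] with arr[6] to place pivot at position 6: [11, 20, 4, 14, 18, 5, 22]
Pivot position: 6

After partitioning with pivot 22, the array becomes [11, 20, 4, 14, 18, 5, 22]. The pivot is placed at index 6. All elements to the left of the pivot are <= 22, and all elements to the right are > 22.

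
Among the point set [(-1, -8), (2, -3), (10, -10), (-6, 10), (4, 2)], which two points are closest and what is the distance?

Computing all pairwise distances among 5 points:

d((-1, -8), (2, -3)) = 5.831
d((-1, -8), (10, -10)) = 11.1803
d((-1, -8), (-6, 10)) = 18.6815
d((-1, -8), (4, 2)) = 11.1803
d((2, -3), (10, -10)) = 10.6301
d((2, -3), (-6, 10)) = 15.2643
d((2, -3), (4, 2)) = 5.3852 <-- minimum
d((10, -10), (-6, 10)) = 25.6125
d((10, -10), (4, 2)) = 13.4164
d((-6, 10), (4, 2)) = 12.8062

Closest pair: (2, -3) and (4, 2) with distance 5.3852

The closest pair is (2, -3) and (4, 2) with Euclidean distance 5.3852. For 5 points, brute-force pairwise comparison is shown above. For large n, the divide-and-conquer algorithm (sort by x, recurse on halves, check the dividing strip) achieves O(n log n).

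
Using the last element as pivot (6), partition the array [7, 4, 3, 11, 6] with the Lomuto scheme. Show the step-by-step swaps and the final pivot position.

Lomuto partition with pivot = 6:

Initial array: [7, 4, 3, 11, 6]

arr[0]=7 > 6: no swap
arr[1]=4 <= 6: swap with position 0, array becomes [4, 7, 3, 11, 6]
arr[2]=3 <= 6: swap with position 1, array becomes [4, 3, 7, 11, 6]
arr[3]=11 > 6: no swap

Place pivot at position 2: [4, 3, 6, 11, 7]
Pivot position: 2

After partitioning with pivot 6, the array becomes [4, 3, 6, 11, 7]. The pivot is placed at index 2. All elements to the left of the pivot are <= 6, and all elements to the right are > 6.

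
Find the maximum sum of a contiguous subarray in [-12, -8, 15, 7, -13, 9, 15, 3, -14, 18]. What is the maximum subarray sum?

Using Kadane's algorithm on [-12, -8, 15, 7, -13, 9, 15, 3, -14, 18]:

Scanning through the array:
Position 1 (value -8): max_ending_here = -8, max_so_far = -8
Position 2 (value 15): max_ending_here = 15, max_so_far = 15
Position 3 (value 7): max_ending_here = 22, max_so_far = 22
Position 4 (value -13): max_ending_here = 9, max_so_far = 22
Position 5 (value 9): max_ending_here = 18, max_so_far = 22
Position 6 (value 15): max_ending_here = 33, max_so_far = 33
Position 7 (value 3): max_ending_here = 36, max_so_far = 36
Position 8 (value -14): max_ending_here = 22, max_so_far = 36
Position 9 (value 18): max_ending_here = 40, max_so_far = 40

Maximum subarray: [15, 7, -13, 9, 15, 3, -14, 18]
Maximum sum: 40

The maximum subarray is [15, 7, -13, 9, 15, 3, -14, 18] with sum 40. This subarray runs from index 2 to index 9.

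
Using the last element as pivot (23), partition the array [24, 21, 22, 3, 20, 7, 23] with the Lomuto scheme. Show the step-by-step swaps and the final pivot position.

Lomuto partition with pivot = 23:

Initial array: [24, 21, 22, 3, 20, 7, 23]

arr[0]=24 > 23: no swap
arr[1]=21 <= 23: swap with position 0, array becomes [21, 24, 22, 3, 20, 7, 23]
arr[2]=22 <= 23: swap with position 1, array becomes [21, 22, 24, 3, 20, 7, 23]
arr[3]=3 <= 23: swap with position 2, array becomes [21, 22, 3, 24, 20, 7, 23]
arr[4]=20 <= 23: swap with position 3, array becomes [21, 22, 3, 20, 24, 7, 23]
arr[5]=7 <= 23: swap with position 4, array becomes [21, 22, 3, 20, 7, 24, 23]

Place pivot at position 5: [21, 22, 3, 20, 7, 23, 24]
Pivot position: 5

After partitioning with pivot 23, the array becomes [21, 22, 3, 20, 7, 23, 24]. The pivot is placed at index 5. All elements to the left of the pivot are <= 23, and all elements to the right are > 23.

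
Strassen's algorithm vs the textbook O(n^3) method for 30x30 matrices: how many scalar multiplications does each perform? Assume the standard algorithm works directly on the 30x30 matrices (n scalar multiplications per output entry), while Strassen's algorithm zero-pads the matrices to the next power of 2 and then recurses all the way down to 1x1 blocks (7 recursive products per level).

Matrix multiplication for 30x30 matrices:

Strassen's algorithm requires power-of-2 dimensions. Pad 30x30 to 32x32 (next power of 2).

Standard algorithm: 30^3 = 27000 multiplications
Strassen's algorithm: 7^(log2(32)) = 7^5 = 16807 multiplications
Savings: 27000 - 16807 = 10193 multiplications

Standard: 27000 multiplications (30^3). Strassen: 16807 multiplications (7^5, after padding to 32x32). Strassen reduces 8 recursive multiplications to 7 at each level.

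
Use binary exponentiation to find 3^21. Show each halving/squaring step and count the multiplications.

Computing 3^21 by squaring (build up from 3^1; each line after the first costs one multiplication):

3^1 = 3
3^2 = (3^1)^2 = 3^2 = 9
3^4 = (3^2)^2 = 9^2 = 81
3^5 = 3 * 3^4 = 3 * 81 = 243
3^10 = (3^5)^2 = 243^2 = 59049
3^20 = (3^10)^2 = 59049^2 = 3486784401
3^21 = 3 * 3^20 = 3 * 3486784401 = 10460353203

Result: 10460353203
Multiplications needed: 6 (6 lines after 3^1)

3^21 = 10460353203. Using exponentiation by squaring, this requires 6 multiplications. The key idea: if the exponent is even, square the half-power; if odd, multiply by the base once.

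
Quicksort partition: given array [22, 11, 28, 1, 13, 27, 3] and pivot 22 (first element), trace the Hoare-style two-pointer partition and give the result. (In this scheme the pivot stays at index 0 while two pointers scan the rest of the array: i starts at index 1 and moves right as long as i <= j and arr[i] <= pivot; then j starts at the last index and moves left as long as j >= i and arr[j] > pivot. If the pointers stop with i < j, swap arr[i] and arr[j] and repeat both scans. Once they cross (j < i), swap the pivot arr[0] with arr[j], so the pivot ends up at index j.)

Hoare-style two-pointer partition with pivot = 22:

Initial array: [22, 11, 28, 1, 13, 27, 3]

Pointers start at i = 1, j = 6.
i stops at index 2 (arr[2]=28 > 22), j stops at index 6 (arr[6]=3 <= 22): swap arr[2] and arr[6], array becomes [22, 11, 3, 1, 13, 27, 28]
i ends at 5, j ends at 4: the pointers have crossed (j < i), so scanning stops.

Swap pivot arr[0] with arr[4] to place pivot at position 4: [13, 11, 3, 1, 22, 27, 28]
Pivot position: 4

After partitioning with pivot 22, the array becomes [13, 11, 3, 1, 22, 27, 28]. The pivot is placed at index 4. All elements to the left of the pivot are <= 22, and all elements to the right are > 22.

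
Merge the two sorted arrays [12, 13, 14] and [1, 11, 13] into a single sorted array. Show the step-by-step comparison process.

Merging process:

Compare 12 vs 1: take 1 from right. Merged: [1]
Compare 12 vs 11: take 11 from right. Merged: [1, 11]
Compare 12 vs 13: take 12 from left. Merged: [1, 11, 12]
Compare 13 vs 13: take 13 from left. Merged: [1, 11, 12, 13]
Compare 14 vs 13: take 13 from right. Merged: [1, 11, 12, 13, 13]
Append remaining from left: [14]. Merged: [1, 11, 12, 13, 13, 14]

Final merged array: [1, 11, 12, 13, 13, 14]
Total comparisons: 5

The merged array is [1, 11, 12, 13, 13, 14], requiring 5 comparisons. The merge step runs in O(n) time where n is the total number of elements.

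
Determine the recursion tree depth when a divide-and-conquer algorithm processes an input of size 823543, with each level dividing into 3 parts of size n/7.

For divide and conquer with division factor 7:

Problem sizes at each level:
Level 0: 823543
Level 1: 117649
Level 2: 16807
Level 3: 2401
Level 4: 343
Level 5: 49
Level 6: 7
Level 7: 1

The root is level 0 and the size-1 base case is level 7 (the tree spans levels 0 through 7, i.e. 8 levels counting the root), so the depth is the number of divisions: log_7(823543) = 7

The recursion tree depth is log_7(823543) = 7. At each level, the problem size is divided by 7, so it takes 7 divisions to reduce to a base case of size 1. The algorithm makes 3 recursive calls at each level.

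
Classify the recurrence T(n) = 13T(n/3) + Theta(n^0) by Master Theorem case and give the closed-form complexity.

Master Theorem for T(n) = 13T(n/3) + O(n^0):

a = 13, b = 3, c = 0
log_b(a) = log_3(13) = 2.3347

Case 1: c = 0 < log_3(13) = 2.3347
T(n) = O(n^(log_3 13))

For T(n) = 13T(n/3) + O(n^0): log_3(13) = 2.3347. This is Case 1 of the Master Theorem (c < log_b(a), work dominated by leaves), giving O(n^(log_3 13)).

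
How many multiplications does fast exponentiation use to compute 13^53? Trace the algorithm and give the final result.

Computing 13^53 by squaring (build up from 13^1; each line after the first costs one multiplication):

13^1 = 13
13^2 = (13^1)^2 = 13^2 = 169
13^3 = 13 * 13^2 = 13 * 169 = 2197
13^6 = (13^3)^2 = 2197^2 = 4826809
13^12 = (13^6)^2 = 4826809^2 = 23298085122481
13^13 = 13 * 13^12 = 13 * 23298085122481 = 302875106592253
13^26 = (13^13)^2 = 302875106592253^2 = 91733330193268616658399616009
13^52 = (13^26)^2 = 91733330193268616658399616009^2 = 8415003868347247618489696679505181495471801448798649088081
13^53 = 13 * 13^52 = 13 * 8415003868347247618489696679505181495471801448798649088081 = 109395050288514219040366056833567359441133418834382438145053

Result: 109395050288514219040366056833567359441133418834382438145053
Multiplications needed: 8 (8 lines after 13^1)

13^53 = 109395050288514219040366056833567359441133418834382438145053. Using exponentiation by squaring, this requires 8 multiplications. The key idea: if the exponent is even, square the half-power; if odd, multiply by the base once.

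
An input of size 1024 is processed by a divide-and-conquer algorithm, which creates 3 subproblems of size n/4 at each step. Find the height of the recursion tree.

For divide and conquer with division factor 4:

Problem sizes at each level:
Level 0: 1024
Level 1: 256
Level 2: 64
Level 3: 16
Level 4: 4
Level 5: 1

The root is level 0 and the size-1 base case is level 5 (the tree spans levels 0 through 5, i.e. 6 levels counting the root), so the depth is the number of divisions: log_4(1024) = 5

The recursion tree depth is log_4(1024) = 5. At each level, the problem size is divided by 4, so it takes 5 divisions to reduce to a base case of size 1. The algorithm makes 3 recursive calls at each level.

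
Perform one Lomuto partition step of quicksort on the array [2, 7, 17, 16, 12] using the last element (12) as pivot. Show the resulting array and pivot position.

Lomuto partition with pivot = 12:

Initial array: [2, 7, 17, 16, 12]

arr[0]=2 <= 12: swap with position 0, array becomes [2, 7, 17, 16, 12]
arr[1]=7 <= 12: swap with position 1, array becomes [2, 7, 17, 16, 12]
arr[2]=17 > 12: no swap
arr[3]=16 > 12: no swap

Place pivot at position 2: [2, 7, 12, 16, 17]
Pivot position: 2

After partitioning with pivot 12, the array becomes [2, 7, 12, 16, 17]. The pivot is placed at index 2. All elements to the left of the pivot are <= 12, and all elements to the right are > 12.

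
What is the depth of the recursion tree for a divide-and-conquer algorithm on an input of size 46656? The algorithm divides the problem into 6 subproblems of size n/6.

For divide and conquer with division factor 6:

Problem sizes at each level:
Level 0: 46656
Level 1: 7776
Level 2: 1296
Level 3: 216
Level 4: 36
Level 5: 6
Level 6: 1

The root is level 0 and the size-1 base case is level 6 (the tree spans levels 0 through 6, i.e. 7 levels counting the root), so the depth is the number of divisions: log_6(46656) = 6

The recursion tree depth is log_6(46656) = 6. At each level, the problem size is divided by 6, so it takes 6 divisions to reduce to a base case of size 1. The algorithm makes 6 recursive calls at each level.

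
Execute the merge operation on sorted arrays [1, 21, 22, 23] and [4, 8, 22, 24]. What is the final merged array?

Merging process:

Compare 1 vs 4: take 1 from left. Merged: [1]
Compare 21 vs 4: take 4 from right. Merged: [1, 4]
Compare 21 vs 8: take 8 from right. Merged: [1, 4, 8]
Compare 21 vs 22: take 21 from left. Merged: [1, 4, 8, 21]
Compare 22 vs 22: take 22 from left. Merged: [1, 4, 8, 21, 22]
Compare 23 vs 22: take 22 from right. Merged: [1, 4, 8, 21, 22, 22]
Compare 23 vs 24: take 23 from left. Merged: [1, 4, 8, 21, 22, 22, 23]
Append remaining from right: [24]. Merged: [1, 4, 8, 21, 22, 22, 23, 24]

Final merged array: [1, 4, 8, 21, 22, 22, 23, 24]
Total comparisons: 7

The merged array is [1, 4, 8, 21, 22, 22, 23, 24], requiring 7 comparisons. The merge step runs in O(n) time where n is the total number of elements.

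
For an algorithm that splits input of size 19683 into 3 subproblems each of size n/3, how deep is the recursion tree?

For divide and conquer with division factor 3:

Problem sizes at each level:
Level 0: 19683
Level 1: 6561
Level 2: 2187
Level 3: 729
Level 4: 243
Level 5: 81
Level 6: 27
Level 7: 9
Level 8: 3
Level 9: 1

The root is level 0 and the size-1 base case is level 9 (the tree spans levels 0 through 9, i.e. 10 levels counting the root), so the depth is the number of divisions: log_3(19683) = 9

The recursion tree depth is log_3(19683) = 9. At each level, the problem size is divided by 3, so it takes 9 divisions to reduce to a base case of size 1. The algorithm makes 3 recursive calls at each level.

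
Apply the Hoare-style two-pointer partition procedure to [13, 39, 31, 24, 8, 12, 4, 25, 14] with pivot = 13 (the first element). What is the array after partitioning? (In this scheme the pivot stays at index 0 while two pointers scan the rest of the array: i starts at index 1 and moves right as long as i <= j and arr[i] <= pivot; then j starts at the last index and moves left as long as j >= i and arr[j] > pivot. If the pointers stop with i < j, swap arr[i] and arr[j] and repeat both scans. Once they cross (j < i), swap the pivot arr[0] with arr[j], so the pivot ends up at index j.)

Hoare-style two-pointer partition with pivot = 13:

Initial array: [13, 39, 31, 24, 8, 12, 4, 25, 14]

Pointers start at i = 1, j = 8.
i stops at index 1 (arr[1]=39 > 13), j stops at index 6 (arr[6]=4 <= 13): swap arr[1] and arr[6], array becomes [13, 4, 31, 24, 8, 12, 39, 25, 14]
i stops at index 2 (arr[2]=31 > 13), j stops at index 5 (arr[5]=12 <= 13): swap arr[2] and arr[5], array becomes [13, 4, 12, 24, 8, 31, 39, 25, 14]
i stops at index 3 (arr[3]=24 > 13), j stops at index 4 (arr[4]=8 <= 13): swap arr[3] and arr[4], array becomes [13, 4, 12, 8, 24, 31, 39, 25, 14]
i ends at 4, j ends at 3: the pointers have crossed (j < i), so scanning stops.

Swap pivot arr[0] with arr[3] to place pivot at position 3: [8, 4, 12, 13, 24, 31, 39, 25, 14]
Pivot position: 3

After partitioning with pivot 13, the array becomes [8, 4, 12, 13, 24, 31, 39, 25, 14]. The pivot is placed at index 3. All elements to the left of the pivot are <= 13, and all elements to the right are > 13.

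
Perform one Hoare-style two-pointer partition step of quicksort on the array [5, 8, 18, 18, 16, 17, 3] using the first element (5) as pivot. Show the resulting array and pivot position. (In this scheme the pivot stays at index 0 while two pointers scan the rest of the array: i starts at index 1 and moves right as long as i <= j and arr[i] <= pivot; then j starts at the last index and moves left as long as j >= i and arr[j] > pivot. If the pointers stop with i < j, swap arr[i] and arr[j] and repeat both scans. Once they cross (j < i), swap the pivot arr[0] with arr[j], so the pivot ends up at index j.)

Hoare-style two-pointer partition with pivot = 5:

Initial array: [5, 8, 18, 18, 16, 17, 3]

Pointers start at i = 1, j = 6.
i stops at index 1 (arr[1]=8 > 5), j stops at index 6 (arr[6]=3 <= 5): swap arr[1] and arr[6], array becomes [5, 3, 18, 18, 16, 17, 8]
i ends at 2, j ends at 1: the pointers have crossed (j < i), so scanning stops.

Swap pivot arr[0] with arr[1] to place pivot at position 1: [3, 5, 18, 18, 16, 17, 8]
Pivot position: 1

After partitioning with pivot 5, the array becomes [3, 5, 18, 18, 16, 17, 8]. The pivot is placed at index 1. All elements to the left of the pivot are <= 5, and all elements to the right are > 5.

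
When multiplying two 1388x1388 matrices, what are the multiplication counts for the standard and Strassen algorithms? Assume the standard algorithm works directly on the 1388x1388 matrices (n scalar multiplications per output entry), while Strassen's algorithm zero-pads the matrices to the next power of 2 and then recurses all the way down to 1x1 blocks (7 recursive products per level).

Matrix multiplication for 1388x1388 matrices:

Strassen's algorithm requires power-of-2 dimensions. Pad 1388x1388 to 2048x2048 (next power of 2).

Standard algorithm: 1388^3 = 2674043072 multiplications
Strassen's algorithm: 7^(log2(2048)) = 7^11 = 1977326743 multiplications
Savings: 2674043072 - 1977326743 = 696716329 multiplications

Standard: 2674043072 multiplications (1388^3). Strassen: 1977326743 multiplications (7^11, after padding to 2048x2048). Strassen reduces 8 recursive multiplications to 7 at each level.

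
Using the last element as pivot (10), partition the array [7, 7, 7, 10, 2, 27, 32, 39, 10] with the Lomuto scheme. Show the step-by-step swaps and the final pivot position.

Lomuto partition with pivot = 10:

Initial array: [7, 7, 7, 10, 2, 27, 32, 39, 10]

arr[0]=7 <= 10: swap with position 0, array becomes [7, 7, 7, 10, 2, 27, 32, 39, 10]
arr[1]=7 <= 10: swap with position 1, array becomes [7, 7, 7, 10, 2, 27, 32, 39, 10]
arr[2]=7 <= 10: swap with position 2, array becomes [7, 7, 7, 10, 2, 27, 32, 39, 10]
arr[3]=10 <= 10: swap with position 3, array becomes [7, 7, 7, 10, 2, 27, 32, 39, 10]
arr[4]=2 <= 10: swap with position 4, array becomes [7, 7, 7, 10, 2, 27, 32, 39, 10]
arr[5]=27 > 10: no swap
arr[6]=32 > 10: no swap
arr[7]=39 > 10: no swap

Place pivot at position 5: [7, 7, 7, 10, 2, 10, 32, 39, 27]
Pivot position: 5

After partitioning with pivot 10, the array becomes [7, 7, 7, 10, 2, 10, 32, 39, 27]. The pivot is placed at index 5. All elements to the left of the pivot are <= 10, and all elements to the right are > 10.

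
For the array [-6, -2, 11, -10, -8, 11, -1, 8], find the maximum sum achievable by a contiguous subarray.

Using Kadane's algorithm on [-6, -2, 11, -10, -8, 11, -1, 8]:

Scanning through the array:
Position 1 (value -2): max_ending_here = -2, max_so_far = -2
Position 2 (value 11): max_ending_here = 11, max_so_far = 11
Position 3 (value -10): max_ending_here = 1, max_so_far = 11
Position 4 (value -8): max_ending_here = -7, max_so_far = 11
Position 5 (value 11): max_ending_here = 11, max_so_far = 11
Position 6 (value -1): max_ending_here = 10, max_so_far = 11
Position 7 (value 8): max_ending_here = 18, max_so_far = 18

Maximum subarray: [11, -1, 8]
Maximum sum: 18

The maximum subarray is [11, -1, 8] with sum 18. This subarray runs from index 5 to index 7.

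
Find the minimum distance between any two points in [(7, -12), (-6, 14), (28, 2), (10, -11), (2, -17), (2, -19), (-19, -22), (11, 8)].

Computing all pairwise distances among 8 points:

d((7, -12), (-6, 14)) = 29.0689
d((7, -12), (28, 2)) = 25.2389
d((7, -12), (10, -11)) = 3.1623
d((7, -12), (2, -17)) = 7.0711
d((7, -12), (2, -19)) = 8.6023
d((7, -12), (-19, -22)) = 27.8568
d((7, -12), (11, 8)) = 20.3961
d((-6, 14), (28, 2)) = 36.0555
d((-6, 14), (10, -11)) = 29.6816
d((-6, 14), (2, -17)) = 32.0156
d((-6, 14), (2, -19)) = 33.9559
d((-6, 14), (-19, -22)) = 38.2753
d((-6, 14), (11, 8)) = 18.0278
d((28, 2), (10, -11)) = 22.2036
d((28, 2), (2, -17)) = 32.2025
d((28, 2), (2, -19)) = 33.4215
d((28, 2), (-19, -22)) = 52.7731
d((28, 2), (11, 8)) = 18.0278
d((10, -11), (2, -17)) = 10.0
d((10, -11), (2, -19)) = 11.3137
d((10, -11), (-19, -22)) = 31.0161
d((10, -11), (11, 8)) = 19.0263
d((2, -17), (2, -19)) = 2.0 <-- minimum
d((2, -17), (-19, -22)) = 21.587
d((2, -17), (11, 8)) = 26.5707
d((2, -19), (-19, -22)) = 21.2132
d((2, -19), (11, 8)) = 28.4605
d((-19, -22), (11, 8)) = 42.4264

Closest pair: (2, -17) and (2, -19) with distance 2.0

The closest pair is (2, -17) and (2, -19) with Euclidean distance 2.0. For 8 points, brute-force pairwise comparison is shown above. For large n, the divide-and-conquer algorithm (sort by x, recurse on halves, check the dividing strip) achieves O(n log n).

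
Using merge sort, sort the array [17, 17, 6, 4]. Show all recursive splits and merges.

Merge sort trace:

Split: [17, 17, 6, 4] -> [17, 17] and [6, 4]
  Split: [17, 17] -> [17] and [17]
  Merge: [17] + [17] -> [17, 17]
  Split: [6, 4] -> [6] and [4]
  Merge: [6] + [4] -> [4, 6]
Merge: [17, 17] + [4, 6] -> [4, 6, 17, 17]

Final sorted array: [4, 6, 17, 17]

The merge sort proceeds by recursively splitting the array and merging sorted halves.
After all merges, the sorted array is [4, 6, 17, 17].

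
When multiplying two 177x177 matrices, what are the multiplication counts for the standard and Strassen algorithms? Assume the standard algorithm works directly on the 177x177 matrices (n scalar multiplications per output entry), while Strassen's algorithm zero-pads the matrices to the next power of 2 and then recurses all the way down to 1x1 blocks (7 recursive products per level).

Matrix multiplication for 177x177 matrices:

Strassen's algorithm requires power-of-2 dimensions. Pad 177x177 to 256x256 (next power of 2).

Standard algorithm: 177^3 = 5545233 multiplications
Strassen's algorithm: 7^(log2(256)) = 7^8 = 5764801 multiplications
Difference: 5545233 - 5764801 = -219568 (Strassen uses MORE here due to padding overhead — for small or just-over-power-of-2 n, padding can outweigh the per-level savings)

Standard: 5545233 multiplications (177^3). Strassen: 5764801 multiplications (7^8, after padding to 256x256). Strassen reduces 8 recursive multiplications to 7 at each level.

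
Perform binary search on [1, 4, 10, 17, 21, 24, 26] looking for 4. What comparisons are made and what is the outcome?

Binary search for 4 in [1, 4, 10, 17, 21, 24, 26]:

lo=0, hi=6, mid=3, arr[mid]=17 -> 17 > 4, search left half
lo=0, hi=2, mid=1, arr[mid]=4 -> Found target at index 1!

Binary search finds 4 at index 1 after 2 comparisons. The search repeatedly halves the search space by comparing with the middle element.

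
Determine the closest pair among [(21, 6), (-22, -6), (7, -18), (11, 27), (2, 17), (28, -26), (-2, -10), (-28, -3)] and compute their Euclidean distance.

Computing all pairwise distances among 8 points:

d((21, 6), (-22, -6)) = 44.643
d((21, 6), (7, -18)) = 27.7849
d((21, 6), (11, 27)) = 23.2594
d((21, 6), (2, 17)) = 21.9545
d((21, 6), (28, -26)) = 32.7567
d((21, 6), (-2, -10)) = 28.0179
d((21, 6), (-28, -3)) = 49.8197
d((-22, -6), (7, -18)) = 31.3847
d((-22, -6), (11, 27)) = 46.669
d((-22, -6), (2, 17)) = 33.2415
d((-22, -6), (28, -26)) = 53.8516
d((-22, -6), (-2, -10)) = 20.3961
d((-22, -6), (-28, -3)) = 6.7082 <-- minimum
d((7, -18), (11, 27)) = 45.1774
d((7, -18), (2, 17)) = 35.3553
d((7, -18), (28, -26)) = 22.4722
d((7, -18), (-2, -10)) = 12.0416
d((7, -18), (-28, -3)) = 38.0789
d((11, 27), (2, 17)) = 13.4536
d((11, 27), (28, -26)) = 55.6597
d((11, 27), (-2, -10)) = 39.2173
d((11, 27), (-28, -3)) = 49.2037
d((2, 17), (28, -26)) = 50.2494
d((2, 17), (-2, -10)) = 27.2947
d((2, 17), (-28, -3)) = 36.0555
d((28, -26), (-2, -10)) = 34.0
d((28, -26), (-28, -3)) = 60.5392
d((-2, -10), (-28, -3)) = 26.9258

Closest pair: (-22, -6) and (-28, -3) with distance 6.7082

The closest pair is (-22, -6) and (-28, -3) with Euclidean distance 6.7082. For 8 points, brute-force pairwise comparison is shown above. For large n, the divide-and-conquer algorithm (sort by x, recurse on halves, check the dividing strip) achieves O(n log n).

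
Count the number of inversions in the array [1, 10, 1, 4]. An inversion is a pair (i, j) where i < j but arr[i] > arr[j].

Finding inversions in [1, 10, 1, 4]:

(1, 2): arr[1]=10 > arr[2]=1
(1, 3): arr[1]=10 > arr[3]=4

Total inversions: 2

The array has 2 inversion(s): (1,2), (1,3). Each pair (i,j) satisfies i < j and arr[i] > arr[j].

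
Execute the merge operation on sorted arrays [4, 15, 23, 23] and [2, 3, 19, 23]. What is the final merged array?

Merging process:

Compare 4 vs 2: take 2 from right. Merged: [2]
Compare 4 vs 3: take 3 from right. Merged: [2, 3]
Compare 4 vs 19: take 4 from left. Merged: [2, 3, 4]
Compare 15 vs 19: take 15 from left. Merged: [2, 3, 4, 15]
Compare 23 vs 19: take 19 from right. Merged: [2, 3, 4, 15, 19]
Compare 23 vs 23: take 23 from left. Merged: [2, 3, 4, 15, 19, 23]
Compare 23 vs 23: take 23 from left. Merged: [2, 3, 4, 15, 19, 23, 23]
Append remaining from right: [23]. Merged: [2, 3, 4, 15, 19, 23, 23, 23]

Final merged array: [2, 3, 4, 15, 19, 23, 23, 23]
Total comparisons: 7

The merged array is [2, 3, 4, 15, 19, 23, 23, 23], requiring 7 comparisons. The merge step runs in O(n) time where n is the total number of elements.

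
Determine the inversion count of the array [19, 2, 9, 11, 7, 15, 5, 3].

Finding inversions in [19, 2, 9, 11, 7, 15, 5, 3]:

(0, 1): arr[0]=19 > arr[1]=2
(0, 2): arr[0]=19 > arr[2]=9
(0, 3): arr[0]=19 > arr[3]=11
(0, 4): arr[0]=19 > arr[4]=7
(0, 5): arr[0]=19 > arr[5]=15
(0, 6): arr[0]=19 > arr[6]=5
(0, 7): arr[0]=19 > arr[7]=3
(2, 4): arr[2]=9 > arr[4]=7
(2, 6): arr[2]=9 > arr[6]=5
(2, 7): arr[2]=9 > arr[7]=3
(3, 4): arr[3]=11 > arr[4]=7
(3, 6): arr[3]=11 > arr[6]=5
(3, 7): arr[3]=11 > arr[7]=3
(4, 6): arr[4]=7 > arr[6]=5
(4, 7): arr[4]=7 > arr[7]=3
(5, 6): arr[5]=15 > arr[6]=5
(5, 7): arr[5]=15 > arr[7]=3
(6, 7): arr[6]=5 > arr[7]=3

Total inversions: 18

The array has 18 inversion(s): (0,1), (0,2), (0,3), (0,4), (0,5), (0,6), (0,7), (2,4), (2,6), (2,7), (3,4), (3,6), (3,7), (4,6), (4,7), (5,6), (5,7), (6,7). Each pair (i,j) satisfies i < j and arr[i] > arr[j].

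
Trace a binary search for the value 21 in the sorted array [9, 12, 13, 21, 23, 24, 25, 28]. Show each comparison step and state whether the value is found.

Binary search for 21 in [9, 12, 13, 21, 23, 24, 25, 28]:

lo=0, hi=7, mid=3, arr[mid]=21 -> Found target at index 3!

Binary search finds 21 at index 3 after 1 comparisons. The search repeatedly halves the search space by comparing with the middle element.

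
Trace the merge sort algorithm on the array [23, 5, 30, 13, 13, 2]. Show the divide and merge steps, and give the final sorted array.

Merge sort trace:

Split: [23, 5, 30, 13, 13, 2] -> [23, 5, 30] and [13, 13, 2]
  Split: [23, 5, 30] -> [23] and [5, 30]
    Split: [5, 30] -> [5] and [30]
    Merge: [5] + [30] -> [5, 30]
  Merge: [23] + [5, 30] -> [5, 23, 30]
  Split: [13, 13, 2] -> [13] and [13, 2]
    Split: [13, 2] -> [13] and [2]
    Merge: [13] + [2] -> [2, 13]
  Merge: [13] + [2, 13] -> [2, 13, 13]
Merge: [5, 23, 30] + [2, 13, 13] -> [2, 5, 13, 13, 23, 30]

Final sorted array: [2, 5, 13, 13, 23, 30]

The merge sort proceeds by recursively splitting the array and merging sorted halves.
After all merges, the sorted array is [2, 5, 13, 13, 23, 30].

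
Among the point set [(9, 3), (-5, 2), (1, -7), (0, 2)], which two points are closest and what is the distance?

Computing all pairwise distances among 4 points:

d((9, 3), (-5, 2)) = 14.0357
d((9, 3), (1, -7)) = 12.8062
d((9, 3), (0, 2)) = 9.0554
d((-5, 2), (1, -7)) = 10.8167
d((-5, 2), (0, 2)) = 5.0 <-- minimum
d((1, -7), (0, 2)) = 9.0554

Closest pair: (-5, 2) and (0, 2) with distance 5.0

The closest pair is (-5, 2) and (0, 2) with Euclidean distance 5.0. For 4 points, brute-force pairwise comparison is shown above. For large n, the divide-and-conquer algorithm (sort by x, recurse on halves, check the dividing strip) achieves O(n log n).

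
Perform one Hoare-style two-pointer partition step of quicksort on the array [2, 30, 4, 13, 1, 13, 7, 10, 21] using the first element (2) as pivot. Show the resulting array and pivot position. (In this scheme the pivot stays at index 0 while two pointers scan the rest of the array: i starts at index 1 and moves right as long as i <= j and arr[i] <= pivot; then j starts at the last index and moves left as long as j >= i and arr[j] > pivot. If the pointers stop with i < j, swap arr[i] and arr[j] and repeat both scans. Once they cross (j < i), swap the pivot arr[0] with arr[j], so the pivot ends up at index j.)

Hoare-style two-pointer partition with pivot = 2:

Initial array: [2, 30, 4, 13, 1, 13, 7, 10, 21]

Pointers start at i = 1, j = 8.
i stops at index 1 (arr[1]=30 > 2), j stops at index 4 (arr[4]=1 <= 2): swap arr[1] and arr[4], array becomes [2, 1, 4, 13, 30, 13, 7, 10, 21]
i ends at 2, j ends at 1: the pointers have crossed (j < i), so scanning stops.

Swap pivot arr[0] with arr[1] to place pivot at position 1: [1, 2, 4, 13, 30, 13, 7, 10, 21]
Pivot position: 1

After partitioning with pivot 2, the array becomes [1, 2, 4, 13, 30, 13, 7, 10, 21]. The pivot is placed at index 1. All elements to the left of the pivot are <= 2, and all elements to the right are > 2.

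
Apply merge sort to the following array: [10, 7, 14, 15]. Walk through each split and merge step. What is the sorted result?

Merge sort trace:

Split: [10, 7, 14, 15] -> [10, 7] and [14, 15]
  Split: [10, 7] -> [10] and [7]
  Merge: [10] + [7] -> [7, 10]
  Split: [14, 15] -> [14] and [15]
  Merge: [14] + [15] -> [14, 15]
Merge: [7, 10] + [14, 15] -> [7, 10, 14, 15]

Final sorted array: [7, 10, 14, 15]

The merge sort proceeds by recursively splitting the array and merging sorted halves.
After all merges, the sorted array is [7, 10, 14, 15].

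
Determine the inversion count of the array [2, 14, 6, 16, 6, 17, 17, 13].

Finding inversions in [2, 14, 6, 16, 6, 17, 17, 13]:

(1, 2): arr[1]=14 > arr[2]=6
(1, 4): arr[1]=14 > arr[4]=6
(1, 7): arr[1]=14 > arr[7]=13
(3, 4): arr[3]=16 > arr[4]=6
(3, 7): arr[3]=16 > arr[7]=13
(5, 7): arr[5]=17 > arr[7]=13
(6, 7): arr[6]=17 > arr[7]=13

Total inversions: 7

The array has 7 inversion(s): (1,2), (1,4), (1,7), (3,4), (3,7), (5,7), (6,7). Each pair (i,j) satisfies i < j and arr[i] > arr[j].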